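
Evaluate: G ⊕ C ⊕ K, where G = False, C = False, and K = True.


G = False, C = False, K = True
Step 1: G ⊕ C = False XOR False = False
Step 2: False ⊕ K = False XOR True = True
XOR is true when an odd number of operands are true.

True


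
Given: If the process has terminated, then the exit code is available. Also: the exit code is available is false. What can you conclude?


Modus tollens: P → Q, ¬Q ⊢ ¬P
P: the process has terminated
Q: the exit code is available
We have P → Q and Q is false.
By modus tollens, P must be false.

It is not the case that the process has terminated


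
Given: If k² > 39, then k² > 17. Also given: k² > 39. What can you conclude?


Modus ponens: P → Q, P ⊢ Q
P: k² > 39
Q: k² > 17
We have P → Q and P is true.
By modus ponens, Q must be true.

k² > 17


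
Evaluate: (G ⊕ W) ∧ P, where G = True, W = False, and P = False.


G = True, W = False, P = False
Step 1: G ⊕ W = True XOR False = True
Step 2: True ∧ P = True AND False = False
XOR true when exactly one of G,W is true; then AND with P.

False


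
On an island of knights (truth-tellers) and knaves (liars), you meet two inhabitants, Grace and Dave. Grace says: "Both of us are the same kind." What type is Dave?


Grace says: "Both of us are the same kind."
Case 1: Grace is a Knight (truth-teller)
  Statement is true → they ARE the same → Dave is also a Knight
Case 2: Grace is a Knave (liar)
  Statement is false → they are NOT the same → Dave is a Knight
In both cases, Dave is a Knight.

Knight


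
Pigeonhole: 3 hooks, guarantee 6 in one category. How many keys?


Pigeonhole: to guarantee k in one of n categories, need (k-1)×n + 1.
k = 6, n = 3
Minimum = (6-1) × 3 + 1 = 5 × 3 + 1

16


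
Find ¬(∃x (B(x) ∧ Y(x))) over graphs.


Original: ∃x (B(x) ∧ Y(x))
Rule: ¬∀→∃, ¬∃→∀, negate predicate.
Negation: ∀x (¬B(x) ∨ ¬Y(x))

∀x (¬B(x) ∨ ¬Y(x))


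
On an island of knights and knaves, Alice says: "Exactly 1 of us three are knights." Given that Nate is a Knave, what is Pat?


Alice claims exactly 1 knights among Alice, Nate, Pat.
Given: Nate is a Knave.

Case 1: Alice is a Knight (tells truth)
  Then exactly 1 of the three are knights.
  Counting Alice, Nate: 1 knight(s) so far. Need 0 more → Pat = Knave.
Case 2: Alice is a Knave (lies)
  Then the count is NOT 1.
  If Pat = Knight, count = 1 = 1 → claim would be true, contradicts lie.
  If Pat = Knave, count = 0 ≠ 1 → lie confirmed ✓

Pat is a Knave.

Knave


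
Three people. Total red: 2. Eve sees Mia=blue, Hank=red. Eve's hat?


Total red = 2, seen red = 1
Own red = 2 - 1 = 1
Eve's hat is red.

red


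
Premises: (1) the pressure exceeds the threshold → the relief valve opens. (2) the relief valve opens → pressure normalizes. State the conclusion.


Hypothetical syllogism: P → Q, Q → R ⊢ P → R
Premise 1: the pressure exceeds the threshold → the relief valve opens
Premise 2: the relief valve opens → pressure normalizes
Chain the implications: the middle term (the relief valve opens) links the two.
Conclusion: If the pressure exceeds the threshold, then pressure normalizes.

If the pressure exceeds the threshold, then pressure normalizes.


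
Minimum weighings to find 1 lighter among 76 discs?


Each weighing has 3 outcomes (left heavy / balance / right heavy), so k weighings distinguish at most 3^k cases; splitting into three near-equal groups achieves this.
Need 3^k ≥ 76: 3^3 = 27 < 76 ≤ 3^4 = 81
k = ⌈log₃(76)⌉ = 4

4


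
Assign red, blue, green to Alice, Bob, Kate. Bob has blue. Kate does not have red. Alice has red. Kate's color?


From clues:
  Alice → red
  Bob → blue
By elimination, Kate gets the remaining.

green


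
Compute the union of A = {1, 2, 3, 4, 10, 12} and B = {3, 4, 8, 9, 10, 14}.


A = {1, 2, 3, 4, 10, 12}
B = {3, 4, 8, 9, 10, 14}
Operation: union
All elements combined: 1, 2, 3, 4, 8, 9, 10, 12, 14

{1, 2, 3, 4, 8, 9, 10, 12, 14}


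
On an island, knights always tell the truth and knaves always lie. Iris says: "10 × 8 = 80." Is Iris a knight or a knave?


Statement: "10 × 8 = 80."
Actual: 10 × 8 = 80
Claimed: 80
Statement is TRUE → Iris tells the truth → Knight

Knight


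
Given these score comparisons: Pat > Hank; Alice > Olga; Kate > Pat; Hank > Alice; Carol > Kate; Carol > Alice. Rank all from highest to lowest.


Constraints: Pat > Hank; Alice > Olga; Kate > Pat; Hank > Alice; Carol > Kate; Carol > Alice
Method: at each step, the next-highest is the one remaining person who never appears on the smaller side of a constraint between remaining people.
  Step 1: remaining {Carol, Kate, Hank, Pat, Olga, Alice}; on the smaller side: {Kate, Hank, Pat, Olga, Alice} → Carol is next (Carol > Kate; Carol > Alice).
  Step 2: remaining {Kate, Hank, Pat, Olga, Alice}; on the smaller side: {Hank, Pat, Olga, Alice} → Kate is next (Kate > Pat).
  Step 3: remaining {Hank, Pat, Olga, Alice}; on the smaller side: {Hank, Olga, Alice} → Pat is next (Pat > Hank).
  Step 4: remaining {Hank, Olga, Alice}; on the smaller side: {Olga, Alice} → Hank is next (Hank > Alice).
  Step 5: remaining {Olga, Alice}; on the smaller side: {Olga} → Alice is next (Alice > Olga).
  Step 6: only Olga remains → lowest.
Final ranking (highest to lowest):

Carol > Kate > Pat > Hank > Alice > Olga


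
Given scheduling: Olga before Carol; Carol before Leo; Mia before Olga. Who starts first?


Constraints: Olga before Carol; Carol before Leo; Mia before Olga
The first task can have nothing scheduled before it, so it must never appear on the right of a 'before'.
Tasks appearing after some 'before': Carol, Leo, Olga.
The only task not in that list is Mia → it is first.

Mia


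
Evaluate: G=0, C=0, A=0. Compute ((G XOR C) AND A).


G XOR C = 0^0 = 0
0 AND 0 = 0

0


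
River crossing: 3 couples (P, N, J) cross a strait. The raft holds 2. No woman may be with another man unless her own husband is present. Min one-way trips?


Label couples P, N, J (H = husband, W = wife).
Counting alone: 6 people, the raft carries 2 and someone must bring it back, so each round trip nets at most +1 on the far side until the last crossing → at least 9 trips. The jealousy constraint makes 9 impossible; the shortest valid schedule has 11:
1. WP+WN →  (far: WP,WN; near: HP,HN,HJ,WJ)
2. WP ←       (far: WN; near: HP,HN,HJ,WP,WJ)
3. WP+WJ →  (far: WP,WN,WJ; near: HP,HN,HJ)
4. WP ←       (far: WN,WJ; near: HP,HN,HJ,WP)
5. HN+HJ →  (far: HN,WN,HJ,WJ; near: HP,WP)
6. HN+WN ←  (far: HJ,WJ; near: HP,WP,HN,WN)
7. HP+HN →  (far: HP,HN,HJ,WJ; near: WP,WN)
8. WJ ←       (far: HP,HN,HJ; near: WP,WN,WJ)
9. WP+WN →  (far: HP,WP,HN,WN,HJ; near: WJ)
10. HJ ←      (far: HP,WP,HN,WN; near: HJ,WJ)
11. HJ+WJ → (far: all six; near: empty)
In every state each wife is either with her husband or with no other man.
Minimum trips = 11

11


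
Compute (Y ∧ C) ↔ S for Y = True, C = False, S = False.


Y = True, C = False, S = False
Step 1: Y ∧ C = True AND False = False
Step 2: (False) ↔ S: true when both sides have same truth value.
Result: False ↔ False = True

True


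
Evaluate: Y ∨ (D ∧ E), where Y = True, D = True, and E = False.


Y = True, D = True, E = False
Step 1: D ∧ E = True AND False = False
Step 2: Y ∨ False = True OR False = True
AND evaluated first (higher precedence); then OR applied.

True


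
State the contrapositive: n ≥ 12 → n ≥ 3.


Original: If n ≥ 12, then n ≥ 3
Contrapositive: If ¬Q, then ¬P
Negate Q: not (n ≥ 3)
Negate P: not (n ≥ 12)

If not (n ≥ 3), then not (n ≥ 12).


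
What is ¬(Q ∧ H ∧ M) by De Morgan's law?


De Morgan's law: ¬(P ∧ Q ∧ R) ≡ ¬P ∨ ¬Q ∨ ¬R
¬(Q ∧ H ∧ M) = ¬Q ∨ ¬H ∨ ¬M

¬Q ∨ ¬H ∨ ¬M


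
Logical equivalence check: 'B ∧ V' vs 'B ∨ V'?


Expression 1: B ∧ V
Expression 2: B ∨ V
Truth table (B V | Expr1 Expr2):
  T T |   T     T
  T F |   F     T   ← differ
  F T |   F     T   ← differ
  F F |   F     F
Counterexample: B=T, V=F gives Expr1 = F but Expr2 = T, so the expressions are NOT logically equivalent.

No


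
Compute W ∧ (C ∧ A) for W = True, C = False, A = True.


W = True, C = False, A = True
Step 1: C ∧ A = False AND True = False
Step 2: W ∧ False = True AND False = False
AND is true only when ALL operands are true.

False


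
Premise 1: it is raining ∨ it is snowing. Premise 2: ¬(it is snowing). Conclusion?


Disjunctive syllogism: P ∨ Q, ¬P ⊢ Q
Disjunction: it is raining ∨ it is snowing
We know it is not the case that it is snowing.
By disjunctive syllogism, the other disjunct must be true.

It is raining


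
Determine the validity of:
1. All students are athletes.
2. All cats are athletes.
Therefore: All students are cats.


Premise 1: All students are athletes.
Premise 2: All cats are athletes.
Conclusion: All students are cats.
Fallacy: undistributed middle. athletes is predicate in both.
Counterexample: students and cats could be disjoint subsets of athletes.

Invalid


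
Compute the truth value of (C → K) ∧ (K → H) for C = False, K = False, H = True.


C = False, K = False, H = True
Step 1: C → K is false only when C=True and K=False. Result: True
Step 2: K → H is false only when K=True and H=False. Result: True
Step 3: True ∧ True = True

True


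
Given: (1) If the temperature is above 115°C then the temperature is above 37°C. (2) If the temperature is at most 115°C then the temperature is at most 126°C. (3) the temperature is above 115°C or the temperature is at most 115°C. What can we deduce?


Constructive dilemma: (P → Q) ∧ (R → S), P ∨ R ⊢ Q ∨ S
Premise 1: the temperature is above 115°C → the temperature is above 37°C
Premise 2: the temperature is at most 115°C → the temperature is at most 126°C
Premise 3: the temperature is above 115°C ∨ the temperature is at most 115°C
Case 1: Assuming the temperature is above 115°C, then by Premise 1, the temperature is above 37°C.
Case 2: Assuming the temperature is at most 115°C, then by Premise 2, the temperature is at most 126°C.
Since one of the temperature is above 115°C or the temperature is at most 115°C must hold, we get the temperature is above 37°C or the temperature is at most 126°C.

The temperature is above 37°C or the temperature is at most 126°C.


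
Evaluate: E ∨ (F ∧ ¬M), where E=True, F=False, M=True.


E = True, F = False, M = True
Expression: E ∨ (F ∧ ¬M)
Step 1: ¬M = NOT True = False
Step 2: F ∧ ¬M = False AND False = False
Step 3: E ∨ (False) = True OR False = True

True


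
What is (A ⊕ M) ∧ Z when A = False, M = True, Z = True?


A = False, M = True, Z = True
Step 1: A ⊕ M = False XOR True = True
Step 2: True ∧ Z = True AND True = True
XOR true when exactly one of A,M is true; then AND with Z.

True


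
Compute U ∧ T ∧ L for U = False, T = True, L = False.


U = False, T = True, L = False
Step 1: U ∧ T = False AND True = False
Step 2: (False) ∧ L = (False) AND False = False
AND is true only when ALL operands are true.

False


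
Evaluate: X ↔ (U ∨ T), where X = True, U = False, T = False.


X = True, U = False, T = False
Step 1: U ∨ T = False OR False = False
Step 2: X ↔ (False): true when both sides have same truth value.
Result: True ↔ False = False

False


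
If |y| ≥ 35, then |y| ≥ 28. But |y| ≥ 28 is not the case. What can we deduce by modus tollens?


Modus tollens: P → Q, ¬Q ⊢ ¬P
P: |y| ≥ 35
Q: |y| ≥ 28
We have P → Q and Q is false.
By modus tollens, P must be false.

It is not the case that |y| ≥ 35


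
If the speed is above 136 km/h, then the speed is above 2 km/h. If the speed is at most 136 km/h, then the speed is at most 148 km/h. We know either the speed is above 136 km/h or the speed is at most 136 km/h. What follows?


Constructive dilemma: (P → Q) ∧ (R → S), P ∨ R ⊢ Q ∨ S
Premise 1: the speed is above 136 km/h → the speed is above 2 km/h
Premise 2: the speed is at most 136 km/h → the speed is at most 148 km/h
Premise 3: the speed is above 136 km/h ∨ the speed is at most 136 km/h
Case 1: Assuming the speed is above 136 km/h, then by Premise 1, the speed is above 2 km/h.
Case 2: Assuming the speed is at most 136 km/h, then by Premise 2, the speed is at most 148 km/h.
Since one of the speed is above 136 km/h or the speed is at most 136 km/h must hold, we get the speed is above 2 km/h or the speed is at most 148 km/h.

The speed is above 2 km/h or the speed is at most 148 km/h.


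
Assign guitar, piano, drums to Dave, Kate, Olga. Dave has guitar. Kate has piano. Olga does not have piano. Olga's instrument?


From clues:
  Kate → piano
  Dave → guitar
By elimination, Olga gets the remaining.

drums


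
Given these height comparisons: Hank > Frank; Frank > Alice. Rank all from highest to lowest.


Constraints: Hank > Frank; Frank > Alice
Method: at each step, the next-highest is the one remaining person who never appears on the smaller side of a constraint between remaining people.
  Step 1: remaining {Hank, Frank, Alice}; on the smaller side: {Frank, Alice} → Hank is next (Hank > Frank).
  Step 2: remaining {Frank, Alice}; on the smaller side: {Alice} → Frank is next (Frank > Alice).
  Step 3: only Alice remains → lowest.
Final ranking (highest to lowest):

Hank > Frank > Alice


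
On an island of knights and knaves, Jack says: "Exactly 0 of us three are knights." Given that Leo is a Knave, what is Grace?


Jack claims exactly 0 knights among Jack, Leo, Grace.
Given: Leo is a Knave.

Case 1: Jack is a Knight (tells truth)
  Then exactly 0 of the three are knights.
  Counting Jack, Leo: 1 knight(s) so far. Need -1 more → impossible.
Case 2: Jack is a Knave (lies)
  Then the count is NOT 0.
  If Grace = Knave, count = 0 = 0 → claim would be true, contradicts lie.
  If Grace = Knight, count = 1 ≠ 0 → lie confirmed ✓

Grace is a Knight.

Knight


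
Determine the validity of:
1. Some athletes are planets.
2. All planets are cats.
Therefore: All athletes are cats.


Premise 1: Some athletes are planets.
Premise 2: All planets are cats.
Conclusion: All athletes are cats.
Fallacy: illicit minor. The minor term (athletes) is distributed in the conclusion ('All athletes ...') but undistributed in its premise ('Some athletes are planets' doesn't cover all athletes).
Only 'Some athletes are cats' follows, not 'All'.

Invalid


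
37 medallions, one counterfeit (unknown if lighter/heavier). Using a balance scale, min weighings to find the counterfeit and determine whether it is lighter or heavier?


Let n = 37. 74 possibilities (n medallions × lighter/heavier); each weighing has 3 outcomes.
Bound for k weighings: say the first weighing puts j medallions on each pan. If it tips, the 2j weighed medallions remain suspects (each with a known direction) and k-1 weighings give 3^(k-1) outcomes; 3^(k-1) is odd, so 2j ≤ 3^(k-1) - 1. If it balances, the n - 2j unweighed medallions remain with direction unknown: 2(n - 2j) ≤ 3^(k-1) - 1 by the same parity argument. Adding, n ≤ (3^(k-1) - 1) + (3^(k-1) - 1)/2 = (3^k - 3)/2, and the classical three-group strategy achieves this (3 medallions in 2 weighings, 12 in 3, 39 in 4, 120 in 5).
So we need the smallest k with (3^k - 3)/2 ≥ 37.
k = 3: (3^3 - 3)/2 = 12 < 37 ✗
k = 4: (3^4 - 3)/2 = 39 ≥ 37 ✓

4


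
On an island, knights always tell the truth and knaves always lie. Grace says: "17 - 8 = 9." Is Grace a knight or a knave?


Statement: "17 - 8 = 9."
Actual: 17 - 8 = 9
Claimed: 9
Statement is TRUE → Grace tells the truth → Knight

Knight


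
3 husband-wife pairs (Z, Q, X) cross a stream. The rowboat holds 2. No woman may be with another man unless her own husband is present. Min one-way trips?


Label couples Z, Q, X (H = husband, W = wife).
Counting alone: 6 people, the rowboat carries 2 and someone must bring it back, so each round trip nets at most +1 on the far side until the last crossing → at least 9 trips. The jealousy constraint makes 9 impossible; the shortest valid schedule has 11:
1. WZ+WQ →  (far: WZ,WQ; near: HZ,HQ,HX,WX)
2. WZ ←       (far: WQ; near: HZ,HQ,HX,WZ,WX)
3. WZ+WX →  (far: WZ,WQ,WX; near: HZ,HQ,HX)
4. WZ ←       (far: WQ,WX; near: HZ,HQ,HX,WZ)
5. HQ+HX →  (far: HQ,WQ,HX,WX; near: HZ,WZ)
6. HQ+WQ ←  (far: HX,WX; near: HZ,WZ,HQ,WQ)
7. HZ+HQ →  (far: HZ,HQ,HX,WX; near: WZ,WQ)
8. WX ←       (far: HZ,HQ,HX; near: WZ,WQ,WX)
9. WZ+WQ →  (far: HZ,WZ,HQ,WQ,HX; near: WX)
10. HX ←      (far: HZ,WZ,HQ,WQ; near: HX,WX)
11. HX+WX → (far: all six; near: empty)
In every state each wife is either with her husband or with no other man.
Minimum trips = 11

11


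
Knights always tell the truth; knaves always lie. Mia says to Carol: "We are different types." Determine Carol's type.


Mia says: "We are different types."
Case 1: Mia is a Knight (truth-teller)
  Statement is true → they ARE different → Carol is a Knave
Case 2: Mia is a Knave (liar)
  Statement is false → they are NOT different → Carol is a Knave
In both cases, Carol is a Knave.

Knave


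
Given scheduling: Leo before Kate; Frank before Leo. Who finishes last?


Constraints: Leo before Kate; Frank before Leo
The last task can have nothing scheduled after it, so it must never appear on the left of a 'before'.
Tasks appearing before some other task: Leo, Frank.
The only task not in that list is Kate → it is last.

Kate


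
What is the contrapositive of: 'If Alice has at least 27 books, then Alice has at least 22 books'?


Original: If Alice has at least 27 books, then Alice has at least 22 books
Contrapositive: If ¬Q, then ¬P
Negate Q: not (Alice has at least 22 books)
Negate P: not (Alice has at least 27 books)

If not (Alice has at least 22 books), then not (Alice has at least 27 books).


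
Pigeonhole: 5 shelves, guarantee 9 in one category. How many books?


Pigeonhole: to guarantee k in one of n categories, need (k-1)×n + 1.
k = 9, n = 5
Minimum = (9-1) × 5 + 1 = 8 × 5 + 1

41


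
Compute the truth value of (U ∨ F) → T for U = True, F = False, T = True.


U = True, F = False, T = True
Step 1: U ∨ F = True OR False = True
Step 2: (True) → T: false only when antecedent=True and T=False.
Result: True

True


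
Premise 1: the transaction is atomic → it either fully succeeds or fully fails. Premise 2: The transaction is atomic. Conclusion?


Modus ponens: P → Q, P ⊢ Q
P: the transaction is atomic
Q: it either fully succeeds or fully fails
We have P → Q and P is true.
By modus ponens, Q must be true.

It either fully succeeds or fully fails


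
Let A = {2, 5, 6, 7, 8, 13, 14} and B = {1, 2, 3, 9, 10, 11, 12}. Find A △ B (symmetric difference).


A = {2, 5, 6, 7, 8, 13, 14}
B = {1, 2, 3, 9, 10, 11, 12}
Operation: symmetric difference
In A only: [5, 6, 7, 8, 13, 14], in B only: [1, 3, 9, 10, 11, 12]

{1, 3, 5, 6, 7, 8, 9, 10, 11, 12, 13, 14}


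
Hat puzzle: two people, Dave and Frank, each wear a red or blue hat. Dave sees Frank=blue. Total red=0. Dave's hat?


Total red = 0, Frank = blue
Red accounted for: 0
Remaining for Dave: 0
Dave's hat is blue.

blue


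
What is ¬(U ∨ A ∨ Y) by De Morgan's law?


De Morgan's law: ¬(P ∨ Q ∨ R) ≡ ¬P ∧ ¬Q ∧ ¬R
¬(U ∨ A ∨ Y) = ¬U ∧ ¬A ∧ ¬Y

¬U ∧ ¬A ∧ ¬Y


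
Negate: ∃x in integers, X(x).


Original: ∃x X(x)
Rule: ¬∀→∃, ¬∃→∀, negate predicate.
Negation: ∀x ¬X(x)

∀x ¬X(x)


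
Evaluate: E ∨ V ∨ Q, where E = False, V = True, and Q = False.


E = False, V = True, Q = False
Step 1: E ∨ V = False OR True = True
Step 2: True ∨ Q = True OR False = True
OR is true when at least one operand is true.

True


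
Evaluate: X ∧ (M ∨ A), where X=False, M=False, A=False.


X = False, M = False, A = False
Expression: X ∧ (M ∨ A)
Step 1: M ∨ A = False OR False = False
Step 2: X ∧ (False) = False AND False = False

False


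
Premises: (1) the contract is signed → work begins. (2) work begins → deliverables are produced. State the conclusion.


Hypothetical syllogism: P → Q, Q → R ⊢ P → R
Premise 1: the contract is signed → work begins
Premise 2: work begins → deliverables are produced
Chain the implications: the middle term (work begins) links the two.
Conclusion: If the contract is signed, then deliverables are produced.

If the contract is signed, then deliverables are produced.


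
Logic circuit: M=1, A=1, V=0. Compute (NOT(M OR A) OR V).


M OR A = 1
NOT(1) = 0
0 OR 0 = 0

0


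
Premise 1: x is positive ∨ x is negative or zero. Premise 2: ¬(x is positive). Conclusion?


Disjunctive syllogism: P ∨ Q, ¬P ⊢ Q
Disjunction: x is positive ∨ x is negative or zero
We know it is not the case that x is positive.
By disjunctive syllogism, the other disjunct must be true.

x is negative or zero


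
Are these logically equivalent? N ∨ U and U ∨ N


Expression 1: N ∨ U
Expression 2: U ∨ N
Truth table (N U | Expr1 Expr2):
  T T |   T     T
  T F |   T     T
  F T |   T     T
  F F |   F     F
All 4 rows agree, so the expressions are logically equivalent.

Yes


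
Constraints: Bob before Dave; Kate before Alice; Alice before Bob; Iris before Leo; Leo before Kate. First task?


Constraints: Bob before Dave; Kate before Alice; Alice before Bob; Iris before Leo; Leo before Kate
The first task can have nothing scheduled before it, so it must never appear on the right of a 'before'.
Tasks appearing after some 'before': Dave, Alice, Bob, Leo, Kate.
The only task not in that list is Iris → it is first.

Iris


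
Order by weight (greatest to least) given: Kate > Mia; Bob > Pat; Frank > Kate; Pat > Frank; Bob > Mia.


Constraints: Kate > Mia; Bob > Pat; Frank > Kate; Pat > Frank; Bob > Mia
Method: at each step, the next-highest is the one remaining person who never appears on the smaller side of a constraint between remaining people.
  Step 1: remaining {Mia, Frank, Pat, Bob, Kate}; on the smaller side: {Mia, Frank, Pat, Kate} → Bob is next (Bob > Pat; Bob > Mia).
  Step 2: remaining {Mia, Frank, Pat, Kate}; on the smaller side: {Mia, Frank, Kate} → Pat is next (Pat > Frank).
  Step 3: remaining {Mia, Frank, Kate}; on the smaller side: {Mia, Kate} → Frank is next (Frank > Kate).
  Step 4: remaining {Mia, Kate}; on the smaller side: {Mia} → Kate is next (Kate > Mia).
  Step 5: only Mia remains → lowest.
Final ranking (highest to lowest):

Bob > Pat > Frank > Kate > Mia


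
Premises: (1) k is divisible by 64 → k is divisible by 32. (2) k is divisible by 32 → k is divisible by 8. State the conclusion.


Hypothetical syllogism: P → Q, Q → R ⊢ P → R
Premise 1: k is divisible by 64 → k is divisible by 32
Premise 2: k is divisible by 32 → k is divisible by 8
Chain the implications: the middle term (k is divisible by 32) links the two.
Conclusion: If k is divisible by 64, then k is divisible by 8.

If k is divisible by 64, then k is divisible by 8.


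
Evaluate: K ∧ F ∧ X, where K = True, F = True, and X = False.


K = True, F = True, X = False
Step 1: K ∧ F = True AND True = True
Step 2: (True) ∧ X = (True) AND False = False
AND is true only when ALL operands are true.

False


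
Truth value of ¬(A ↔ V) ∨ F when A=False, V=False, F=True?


A = False, V = False, F = True
Expression: ¬(A ↔ V) ∨ F
Step 1: A ↔ V = (False iff False) = True
Step 2: ¬(A ↔ V) = NOT True = False
Step 3: (False) ∨ F = False OR True = True

True


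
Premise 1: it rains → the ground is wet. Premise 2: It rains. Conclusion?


Modus ponens: P → Q, P ⊢ Q
P: it rains
Q: the ground is wet
We have P → Q and P is true.
By modus ponens, Q must be true.

The ground is wet


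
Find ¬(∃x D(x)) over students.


Original: ∃x D(x)
Rule: ¬∀→∃, ¬∃→∀, negate predicate.
Negation: ∀x ¬D(x)

∀x ¬D(x)


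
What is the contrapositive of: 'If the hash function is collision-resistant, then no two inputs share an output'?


Original: If the hash function is collision-resistant, then no two inputs share an output
Contrapositive: If ¬Q, then ¬P
Negate Q: not (no two inputs share an output)
Negate P: not (the hash function is collision-resistant)

If not (no two inputs share an output), then not (the hash function is collision-resistant).


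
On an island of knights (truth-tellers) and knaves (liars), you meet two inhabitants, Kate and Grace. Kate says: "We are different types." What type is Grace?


Kate says: "We are different types."
Case 1: Kate is a Knight (truth-teller)
  Statement is true → they ARE different → Grace is a Knave
Case 2: Kate is a Knave (liar)
  Statement is false → they are NOT different → Grace is a Knave
In both cases, Grace is a Knave.

Knave


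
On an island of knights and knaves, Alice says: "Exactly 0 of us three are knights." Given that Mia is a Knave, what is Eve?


Alice claims exactly 0 knights among Alice, Mia, Eve.
Given: Mia is a Knave.

Case 1: Alice is a Knight (tells truth)
  Then exactly 0 of the three are knights.
  Counting Alice, Mia: 1 knight(s) so far. Need -1 more → impossible.
Case 2: Alice is a Knave (lies)
  Then the count is NOT 0.
  If Eve = Knave, count = 0 = 0 → claim would be true, contradicts lie.
  If Eve = Knight, count = 1 ≠ 0 → lie confirmed ✓

Eve is a Knight.

Knight


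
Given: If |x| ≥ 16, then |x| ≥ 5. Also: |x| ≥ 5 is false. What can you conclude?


Modus tollens: P → Q, ¬Q ⊢ ¬P
P: |x| ≥ 16
Q: |x| ≥ 5
We have P → Q and Q is false.
By modus tollens, P must be false.

It is not the case that |x| ≥ 16


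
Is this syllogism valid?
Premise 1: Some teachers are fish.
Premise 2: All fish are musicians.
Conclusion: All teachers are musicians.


Premise 1: Some teachers are fish.
Premise 2: All fish are musicians.
Conclusion: All teachers are musicians.
Fallacy: illicit minor. The minor term (teachers) is distributed in the conclusion ('All teachers ...') but undistributed in its premise ('Some teachers are fish' doesn't cover all teachers).
Only 'Some teachers are musicians' follows, not 'All'.

Invalid


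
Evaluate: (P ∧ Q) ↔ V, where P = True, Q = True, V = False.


P = True, Q = True, V = False
Step 1: P ∧ Q = True AND True = True
Step 2: (True) ↔ V: true when both sides have same truth value.
Result: True ↔ False = False

False


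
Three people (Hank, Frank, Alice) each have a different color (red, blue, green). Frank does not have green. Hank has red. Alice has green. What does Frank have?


From clues:
  Alice → green
  Hank → red
By elimination, Frank gets the remaining.

blue


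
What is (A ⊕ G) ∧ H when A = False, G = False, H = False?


A = False, G = False, H = False
Step 1: A ⊕ G = False XOR False = False
Step 2: False ∧ H = False AND False = False
XOR true when exactly one of A,G is true; then AND with H.

False


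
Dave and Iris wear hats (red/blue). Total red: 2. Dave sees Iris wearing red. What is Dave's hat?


Total red = 2, Iris = red
Red accounted for: 1
Remaining for Dave: 1
Dave's hat is red.

red


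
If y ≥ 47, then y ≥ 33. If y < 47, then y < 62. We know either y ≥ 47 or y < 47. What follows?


Constructive dilemma: (P → Q) ∧ (R → S), P ∨ R ⊢ Q ∨ S
Premise 1: y ≥ 47 → y ≥ 33
Premise 2: y < 47 → y < 62
Premise 3: y ≥ 47 ∨ y < 47
Case 1: Assuming y ≥ 47, then by Premise 1, y ≥ 33.
Case 2: Assuming y < 47, then by Premise 2, y < 62.
Since one of y ≥ 47 or y < 47 must hold, we get y ≥ 33 or y < 62.

y ≥ 33 or y < 62.


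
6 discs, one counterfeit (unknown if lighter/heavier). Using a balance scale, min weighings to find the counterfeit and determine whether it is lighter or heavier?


Let n = 6. 12 possibilities (n discs × lighter/heavier); each weighing has 3 outcomes.
Bound for k weighings: say the first weighing puts j discs on each pan. If it tips, the 2j weighed discs remain suspects (each with a known direction) and k-1 weighings give 3^(k-1) outcomes; 3^(k-1) is odd, so 2j ≤ 3^(k-1) - 1. If it balances, the n - 2j unweighed discs remain with direction unknown: 2(n - 2j) ≤ 3^(k-1) - 1 by the same parity argument. Adding, n ≤ (3^(k-1) - 1) + (3^(k-1) - 1)/2 = (3^k - 3)/2, and the classical three-group strategy achieves this (3 discs in 2 weighings, 12 in 3, 39 in 4, 120 in 5).
So we need the smallest k with (3^k - 3)/2 ≥ 6.
k = 2: (3^2 - 3)/2 = 3 < 6 ✗
k = 3: (3^3 - 3)/2 = 12 ≥ 6 ✓

3


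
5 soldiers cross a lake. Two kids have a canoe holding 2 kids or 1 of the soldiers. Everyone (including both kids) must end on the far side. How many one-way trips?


Per crossing of one of the soldiers: kids→, one←, one of the soldiers→, one← = 4 trips
5 × 4 = 20, + 1 final kids→ = 21
Minimum trips = 21

21


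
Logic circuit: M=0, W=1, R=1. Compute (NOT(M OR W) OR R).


M OR W = 1
NOT(1) = 0
0 OR 1 = 1

1


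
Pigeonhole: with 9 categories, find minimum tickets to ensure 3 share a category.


Pigeonhole: to guarantee k in one of n categories, need (k-1)×n + 1.
k = 3, n = 9
Minimum = (3-1) × 9 + 1 = 2 × 9 + 1

19


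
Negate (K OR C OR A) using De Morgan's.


De Morgan's law: ¬(P ∨ Q ∨ R) ≡ ¬P ∧ ¬Q ∧ ¬R
¬(K ∨ C ∨ A) = ¬K ∧ ¬C ∧ ¬A

¬K ∧ ¬C ∧ ¬A


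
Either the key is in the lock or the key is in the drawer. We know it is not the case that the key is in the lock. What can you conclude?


Disjunctive syllogism: P ∨ Q, ¬P ⊢ Q
Disjunction: the key is in the lock ∨ the key is in the drawer
We know it is not the case that the key is in the lock.
By disjunctive syllogism, the other disjunct must be true.

The key is in the drawer


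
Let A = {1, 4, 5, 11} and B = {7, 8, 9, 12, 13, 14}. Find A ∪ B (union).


A = {1, 4, 5, 11}
B = {7, 8, 9, 12, 13, 14}
Operation: union
All elements combined: 1, 4, 5, 7, 8, 9, 11, 12, 13, 14

{1, 4, 5, 7, 8, 9, 11, 12, 13, 14}


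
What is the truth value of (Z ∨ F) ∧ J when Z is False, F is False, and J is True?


Z = False, F = False, J = True
Step 1: Z ∨ F = False OR False = False
Step 2: False ∧ J = False AND True = False
OR is true when at least one operand is true; AND requires both.

False


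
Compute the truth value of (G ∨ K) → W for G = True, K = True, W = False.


G = True, K = True, W = False
Step 1: G ∨ K = True OR True = True
Step 2: (True) → W: false only when antecedent=True and W=False.
Result: False

False


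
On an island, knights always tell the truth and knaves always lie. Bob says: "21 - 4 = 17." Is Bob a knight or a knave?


Statement: "21 - 4 = 17."
Actual: 21 - 4 = 17
Claimed: 17
Statement is TRUE → Bob tells the truth → Knight

Knight


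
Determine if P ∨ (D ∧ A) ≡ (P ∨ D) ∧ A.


Expression 1: P ∨ (D ∧ A)
Expression 2: (P ∨ D) ∧ A
Truth table (P D A | Expr1 Expr2):
  T T T |   T     T
  T T F |   T     F   ← differ
  T F T |   T     T
  T F F |   T     F   ← differ
  F T T |   T     T
  F T F |   F     F
  F F T |   F     F
  F F F |   F     F
Counterexample: P=T, D=T, A=F gives Expr1 = T but Expr2 = F, so the expressions are NOT logically equivalent.

No


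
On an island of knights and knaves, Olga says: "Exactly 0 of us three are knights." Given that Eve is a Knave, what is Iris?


Olga claims exactly 0 knights among Olga, Eve, Iris.
Given: Eve is a Knave.

Case 1: Olga is a Knight (tells truth)
  Then exactly 0 of the three are knights.
  Counting Olga, Eve: 1 knight(s) so far. Need -1 more → impossible.
Case 2: Olga is a Knave (lies)
  Then the count is NOT 0.
  If Iris = Knave, count = 0 = 0 → claim would be true, contradicts lie.
  If Iris = Knight, count = 1 ≠ 0 → lie confirmed ✓

Iris is a Knight.

Knight


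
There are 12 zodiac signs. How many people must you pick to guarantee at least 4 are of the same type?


Pigeonhole: to guarantee k in one of n categories, need (k-1)×n + 1.
k = 4, n = 12
Minimum = (4-1) × 12 + 1 = 3 × 12 + 1

37


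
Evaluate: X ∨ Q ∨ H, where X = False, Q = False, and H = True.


X = False, Q = False, H = True
Step 1: X ∨ Q = False OR False = False
Step 2: False ∨ H = False OR True = True
OR is true when at least one operand is true.

True


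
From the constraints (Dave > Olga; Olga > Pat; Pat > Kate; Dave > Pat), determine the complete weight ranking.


Constraints: Dave > Olga; Olga > Pat; Pat > Kate; Dave > Pat
Method: at each step, the next-highest is the one remaining person who never appears on the smaller side of a constraint between remaining people.
  Step 1: remaining {Kate, Pat, Olga, Dave}; on the smaller side: {Kate, Pat, Olga} → Dave is next (Dave > Olga; Dave > Pat).
  Step 2: remaining {Kate, Pat, Olga}; on the smaller side: {Kate, Pat} → Olga is next (Olga > Pat).
  Step 3: remaining {Kate, Pat}; on the smaller side: {Kate} → Pat is next (Pat > Kate).
  Step 4: only Kate remains → lowest.
Final ranking (highest to lowest):

Dave > Olga > Pat > Kate


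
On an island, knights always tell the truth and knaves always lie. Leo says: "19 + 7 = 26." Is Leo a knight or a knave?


Statement: "19 + 7 = 26."
Actual: 19 + 7 = 26
Claimed: 26
Statement is TRUE → Leo tells the truth → Knight

Knight


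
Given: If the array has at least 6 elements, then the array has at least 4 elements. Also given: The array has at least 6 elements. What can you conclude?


Modus ponens: P → Q, P ⊢ Q
P: the array has at least 6 elements
Q: the array has at least 4 elements
We have P → Q and P is true.
By modus ponens, Q must be true.

The array has at least 4 elements


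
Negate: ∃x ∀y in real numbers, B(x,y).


Original: ∃x ∀y B(x,y)
Rule: ¬∀→∃, ¬∃→∀, negate predicate.
Negation: ∀x ∃y ¬B(x,y)

∀x ∃y ¬B(x,y)


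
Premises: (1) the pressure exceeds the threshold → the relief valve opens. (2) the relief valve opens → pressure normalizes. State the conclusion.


Hypothetical syllogism: P → Q, Q → R ⊢ P → R
Premise 1: the pressure exceeds the threshold → the relief valve opens
Premise 2: the relief valve opens → pressure normalizes
Chain the implications: the middle term (the relief valve opens) links the two.
Conclusion: If the pressure exceeds the threshold, then pressure normalizes.

If the pressure exceeds the threshold, then pressure normalizes.


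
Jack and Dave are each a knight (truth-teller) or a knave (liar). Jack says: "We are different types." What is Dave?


Jack says: "We are different types."
Case 1: Jack is a Knight (truth-teller)
  Statement is true → they ARE different → Dave is a Knave
Case 2: Jack is a Knave (liar)
  Statement is false → they are NOT different → Dave is a Knave
In both cases, Dave is a Knave.

Knave


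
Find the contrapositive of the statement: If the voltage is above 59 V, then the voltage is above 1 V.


Original: If the voltage is above 59 V, then the voltage is above 1 V
Contrapositive: If ¬Q, then ¬P
Negate Q: not (the voltage is above 1 V)
Negate P: not (the voltage is above 59 V)

If not (the voltage is above 1 V), then not (the voltage is above 59 V).


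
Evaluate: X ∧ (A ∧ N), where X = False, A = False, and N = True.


X = False, A = False, N = True
Step 1: A ∧ N = False AND True = False
Step 2: X ∧ False = False AND False = False
AND is true only when ALL operands are true.

False


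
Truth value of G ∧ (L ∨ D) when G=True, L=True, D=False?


G = True, L = True, D = False
Expression: G ∧ (L ∨ D)
Step 1: L ∨ D = True OR False = True
Step 2: G ∧ (True) = True AND True = True

True


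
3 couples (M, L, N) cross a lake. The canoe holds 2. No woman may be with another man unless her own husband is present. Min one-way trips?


Label couples M, L, N (H = husband, W = wife).
Counting alone: 6 people, the canoe carries 2 and someone must bring it back, so each round trip nets at most +1 on the far side until the last crossing → at least 9 trips. The jealousy constraint makes 9 impossible; the shortest valid schedule has 11:
1. WM+WL →  (far: WM,WL; near: HM,HL,HN,WN)
2. WM ←       (far: WL; near: HM,HL,HN,WM,WN)
3. WM+WN →  (far: WM,WL,WN; near: HM,HL,HN)
4. WM ←       (far: WL,WN; near: HM,HL,HN,WM)
5. HL+HN →  (far: HL,WL,HN,WN; near: HM,WM)
6. HL+WL ←  (far: HN,WN; near: HM,WM,HL,WL)
7. HM+HL →  (far: HM,HL,HN,WN; near: WM,WL)
8. WN ←       (far: HM,HL,HN; near: WM,WL,WN)
9. WM+WL →  (far: HM,WM,HL,WL,HN; near: WN)
10. HN ←      (far: HM,WM,HL,WL; near: HN,WN)
11. HN+WN → (far: all six; near: empty)
In every state each wife is either with her husband or with no other man.
Minimum trips = 11

11


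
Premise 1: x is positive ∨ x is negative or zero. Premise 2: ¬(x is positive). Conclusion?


Disjunctive syllogism: P ∨ Q, ¬P ⊢ Q
Disjunction: x is positive ∨ x is negative or zero
We know it is not the case that x is positive.
By disjunctive syllogism, the other disjunct must be true.

x is negative or zero


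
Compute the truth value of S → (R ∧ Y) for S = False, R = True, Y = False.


S = False, R = True, Y = False
Step 1: R ∧ Y = True AND False = False
Step 2: S → (False): false only when S=True and consequent=False.
Result: True

True


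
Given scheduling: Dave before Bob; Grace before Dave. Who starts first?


Constraints: Dave before Bob; Grace before Dave
The first task can have nothing scheduled before it, so it must never appear on the right of a 'before'.
Tasks appearing after some 'before': Bob, Dave.
The only task not in that list is Grace → it is first.

Grace


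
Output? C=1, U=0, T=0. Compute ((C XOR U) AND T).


C XOR U = 1^0 = 1
1 AND 0 = 0

0


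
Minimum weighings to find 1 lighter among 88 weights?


Each weighing has 3 outcomes (left heavy / balance / right heavy), so k weighings distinguish at most 3^k cases; splitting into three near-equal groups achieves this.
Need 3^k ≥ 88: 3^4 = 81 < 88 ≤ 3^5 = 243
k = ⌈log₃(88)⌉ = 5

5


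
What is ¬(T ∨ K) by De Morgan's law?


De Morgan's law: ¬(P ∨ Q) ≡ ¬P ∧ ¬Q
¬(T ∨ K) = ¬T ∧ ¬K

¬T ∧ ¬K


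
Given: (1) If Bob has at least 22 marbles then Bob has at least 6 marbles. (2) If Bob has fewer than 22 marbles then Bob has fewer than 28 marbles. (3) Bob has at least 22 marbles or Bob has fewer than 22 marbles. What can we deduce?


Constructive dilemma: (P → Q) ∧ (R → S), P ∨ R ⊢ Q ∨ S
Premise 1: Bob has at least 22 marbles → Bob has at least 6 marbles
Premise 2: Bob has fewer than 22 marbles → Bob has fewer than 28 marbles
Premise 3: Bob has at least 22 marbles ∨ Bob has fewer than 22 marbles
Case 1: Assuming Bob has at least 22 marbles, then by Premise 1, Bob has at least 6 marbles.
Case 2: Assuming Bob has fewer than 22 marbles, then by Premise 2, Bob has fewer than 28 marbles.
Since one of Bob has at least 22 marbles or Bob has fewer than 22 marbles must hold, we get Bob has at least 6 marbles or Bob has fewer than 28 marbles.

Bob has at least 6 marbles or Bob has fewer than 28 marbles.


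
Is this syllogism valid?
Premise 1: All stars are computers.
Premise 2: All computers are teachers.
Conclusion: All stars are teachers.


Premise 1: All stars are computers.
Premise 2: All computers are teachers.
Conclusion: All stars are teachers.
Barbara syllogism (AAA-1): All A are B, All B are C → All A are C.
Middle term (computers) distributed in premise 2.

Valid


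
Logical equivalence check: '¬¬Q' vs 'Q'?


Expression 1: ¬¬Q
Expression 2: Q
Truth table (Q | Expr1 Expr2):
  T |   T     T
  F |   F     F
All 2 rows agree, so the expressions are logically equivalent.

Yes


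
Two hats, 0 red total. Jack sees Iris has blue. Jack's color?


Total red = 0, Iris = blue
Red accounted for: 0
Remaining for Jack: 0
Jack's hat is blue.

blue
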